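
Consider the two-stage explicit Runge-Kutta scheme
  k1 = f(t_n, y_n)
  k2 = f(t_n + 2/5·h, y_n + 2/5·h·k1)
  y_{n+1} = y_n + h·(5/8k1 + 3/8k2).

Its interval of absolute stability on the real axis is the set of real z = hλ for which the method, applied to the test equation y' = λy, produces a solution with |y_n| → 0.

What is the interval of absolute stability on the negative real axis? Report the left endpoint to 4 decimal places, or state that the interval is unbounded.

z∈(-6.6667,0).

Set f=λy, z=hλ:
  k1=λy_n ⇒ h·k1=z·y_n;  k2=λ(1+2/5z)y_n ⇒ h·k2=z(1+2/5z)y_n
  y_{n+1}/y_n = 1 + 5/8z + 3/8z(1+2/5z) = 1 + z + 3/20z²
  so R(z) = 1 + z + 3/20z².

Boundary: |R(x)|=1, x<0.
x=-1.32: |R|=0.0586
R=1: x+3/20x²=0 ⇒ x=−20/3=-6.6667; min R=1−1/(4·3/20)=-0.6667>−1
Confirm numerically:
  x=-4.475: |R|=0.47116 <1
  x=-3.958: |R|=0.60814 <1
  x=-2.960: |R|=0.64576 <1
  x=-7.019: |R|=1.37095 >1
  x=-6.695: |R|=1.02845 >1
Interval (-6.6667, 0).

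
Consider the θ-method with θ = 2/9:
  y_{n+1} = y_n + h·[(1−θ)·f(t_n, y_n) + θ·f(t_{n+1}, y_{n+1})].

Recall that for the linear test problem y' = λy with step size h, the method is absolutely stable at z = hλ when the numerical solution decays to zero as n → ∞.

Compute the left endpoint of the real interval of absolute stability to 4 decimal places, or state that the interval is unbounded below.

Set f=λy, z=hλ:
  y_{n+1} = y_n + z·[7/9·y_n + 2/9·y_{n+1}] ⇒ (1 − 2/9z)y_{n+1} = (1 + 7/9z)y_n
  so R(z) = (1 + 7/9z)/(1 − 2/9z).

Boundary: |R(x)|=1, x<0.
x=-0.86: |R|=0.2780
R=−1: 1+7/9x = −1+2/9x ⇒ -5/9x=2 ⇒ x=2/(-5/9)=-3.6000
Confirm numerically:
  x=-3.269: |R|=0.89349 <1
  x=-2.659: |R|=0.67139 <1
  x=-1.886: |R|=0.32900 <1
  x=-4.175: |R|=1.16571 >1
  x=-3.855: |R|=1.07630 >1
Stable set (-3.6000, 0).

left endpoint -3.6000.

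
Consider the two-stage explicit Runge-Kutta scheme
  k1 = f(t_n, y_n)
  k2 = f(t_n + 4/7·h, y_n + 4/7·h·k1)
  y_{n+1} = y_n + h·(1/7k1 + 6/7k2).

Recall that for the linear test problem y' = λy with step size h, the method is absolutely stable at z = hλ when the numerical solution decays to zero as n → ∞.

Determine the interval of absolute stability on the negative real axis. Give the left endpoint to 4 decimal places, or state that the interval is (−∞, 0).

Set f=λy, z=hλ:
  k1=λy_n ⇒ h·k1=z·y_n;  k2=λ(1+4/7z)y_n ⇒ h·k2=z(1+4/7z)y_n
  y_{n+1}/y_n = 1 + 1/7z + 6/7z(1+4/7z) = 1 + z + 24/49z²
  so R(z) = 1 + z + 24/49z².

Need |R(x)|<1, x<0.
x=-1.38: |R|=0.5528
R=1: x+24/49x²=0 ⇒ x=−49/24=-2.0417; min R=1−1/(4·24/49)=0.4896>−1
Confirm numerically:
  x=-1.740: |R|=0.74291 <1
  x=-1.717: |R|=0.72696 <1
  x=-1.656: |R|=0.68718 <1
  x=-2.532: |R|=1.60809 >1
  x=-2.319: |R|=1.31501 >1
  x=-2.064: |R|=1.02258 >1
Interval (-2.0417, 0).

(-2.0417, 0).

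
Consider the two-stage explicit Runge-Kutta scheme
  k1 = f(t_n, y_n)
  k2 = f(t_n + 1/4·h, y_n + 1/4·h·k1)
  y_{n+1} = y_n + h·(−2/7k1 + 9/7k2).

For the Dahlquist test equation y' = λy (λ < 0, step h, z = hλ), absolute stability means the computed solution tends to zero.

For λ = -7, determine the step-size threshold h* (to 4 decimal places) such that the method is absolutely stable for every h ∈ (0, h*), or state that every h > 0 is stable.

(-3.1111,0); λ=-7 ⇒ h* = (28/9)/7 = 0.4444.

On y'=λy, z=hλ:
  k1=λy_n ⇒ h·k1=z·y_n;  k2=λ(1+1/4z)y_n ⇒ h·k2=z(1+1/4z)y_n
  y_{n+1}/y_n = 1 − 2/7z + 9/7z(1+1/4z) = 1 + z + 9/28z²
  so R(z) = 1 + z + 9/28z².

Boundary: |R(x)|=1, x<0.
x=-1.44: |R|=0.2265
R=1: x+9/28x²=0 ⇒ x=−28/9=-3.1111; min R=1−1/(4·9/28)=0.2222>−1
Confirm numerically:
  x=-2.567: |R|=0.55105 <1
  x=-2.279: |R|=0.39045 <1
  x=-1.802: |R|=0.24174 <1
  x=-1.348: |R|=0.23607 <1
  x=-3.710: |R|=1.71418 >1
  x=-3.599: |R|=1.56440 >1
  x=-3.372: |R|=1.28277 >1
So |R|<1 on (-3.1111, 0).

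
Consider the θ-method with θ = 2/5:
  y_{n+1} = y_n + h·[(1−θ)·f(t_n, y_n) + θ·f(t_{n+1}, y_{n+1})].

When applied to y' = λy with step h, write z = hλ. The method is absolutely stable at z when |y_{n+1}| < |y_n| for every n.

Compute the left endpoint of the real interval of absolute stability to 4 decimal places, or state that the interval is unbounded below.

left endpoint -10.0000.

With y'=λy (z=hλ):
  y_{n+1} = y_n + z·[3/5·y_n + 2/5·y_{n+1}] ⇒ (1 − 2/5z)y_{n+1} = (1 + 3/5z)y_n
  so R(z) = (1 + 3/5z)/(1 − 2/5z).

Solve |R(x)|<1 on ℝ⁻.
x=-0.32: |R|=0.7163
R=−1: 1+3/5x = −1+2/5x ⇒ -1/5x=2 ⇒ x=2/(-1/5)=-10.0000
Confirm numerically:
  x=-7.563: |R|=0.87891 <1
  x=-7.434: |R|=0.87085 <1
  x=-6.969: |R|=0.83995 <1
  x=-10.393: |R|=1.01524 >1
  x=-10.377: |R|=1.01464 >1
  x=-10.351: |R|=1.01366 >1
So |R|<1 on (-10.0000, 0).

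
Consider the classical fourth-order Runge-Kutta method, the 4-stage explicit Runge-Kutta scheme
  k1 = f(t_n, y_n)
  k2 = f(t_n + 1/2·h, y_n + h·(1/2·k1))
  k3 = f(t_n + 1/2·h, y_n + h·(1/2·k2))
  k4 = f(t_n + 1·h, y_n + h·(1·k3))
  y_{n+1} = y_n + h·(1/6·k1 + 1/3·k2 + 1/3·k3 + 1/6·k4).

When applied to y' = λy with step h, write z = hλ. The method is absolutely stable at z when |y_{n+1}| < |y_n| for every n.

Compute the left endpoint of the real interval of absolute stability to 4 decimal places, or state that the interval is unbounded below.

z* = -2.7853.

With y'=λy (z=hλ):
  order 4, 4-stage ⇒ R(z)=1+z+z^2/2+z^3/6+z^4/24
  (e.g. R(-1.6)=0.27040, |R|=0.27040)

Find x<0 with |R(x)|<1.
x=-1.6: |R|=0.2704
|R(-2.4)|=0.5584 |R(-2.2)|=0.4214 |R(-1.04)|=0.3621
Bisect:
  x_lo=-3.6685 |R|=3.3785  x_hi=-0.0606 |R|=0.9412
  mid=-1.86457 |R|=0.29696 →hi
  mid=-2.76653 |R|=0.97208 →hi
  mid=-3.21752 |R|=1.87270 →lo
  mid=-2.99203 |R|=1.35913 →lo
  mid=-2.87928 |R|=1.15120 →lo
  mid=-2.82291 |R|=1.05821 →lo
  mid=-2.79472 |R|=1.01431 →lo
  mid=-2.78063 |R|=0.99299 →hi
  mid=-2.78767 |R|=1.00359 →lo
  ...
  [-2.78547,-2.78525] ⇒ x*=-2.7853
Stable set (-2.7853, 0).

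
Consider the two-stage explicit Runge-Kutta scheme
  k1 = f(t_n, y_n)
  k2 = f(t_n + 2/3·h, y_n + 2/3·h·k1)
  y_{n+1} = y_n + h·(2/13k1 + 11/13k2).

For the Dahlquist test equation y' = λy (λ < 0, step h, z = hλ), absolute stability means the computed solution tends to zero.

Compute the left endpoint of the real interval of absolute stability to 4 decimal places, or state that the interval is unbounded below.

With y'=λy (z=hλ):
  k1=λy_n ⇒ h·k1=z·y_n;  k2=λ(1+2/3z)y_n ⇒ h·k2=z(1+2/3z)y_n
  y_{n+1}/y_n = 1 + 2/13z + 11/13z(1+2/3z) = 1 + z + 22/39z²
  so R(z) = 1 + z + 22/39z².

Find x<0 with |R(x)|<1.
x=-1.67: |R|=0.9032
R=1: x+22/39x²=0 ⇒ x=−39/22=-1.7727; min R=1−1/(4·22/39)=0.5568>−1
Confirm numerically:
  x=-1.575: |R|=0.82433 <1
  x=-1.471: |R|=0.74963 <1
  x=-1.143: |R|=0.59397 <1
  x=-0.916: |R|=0.55731 <1
  x=-2.205: |R|=1.53768 >1
  x=-2.203: |R|=1.53471 >1
  x=-2.039: |R|=1.30627 >1
So |R|<1 on (-1.7727, 0).

left endpoint -1.7727.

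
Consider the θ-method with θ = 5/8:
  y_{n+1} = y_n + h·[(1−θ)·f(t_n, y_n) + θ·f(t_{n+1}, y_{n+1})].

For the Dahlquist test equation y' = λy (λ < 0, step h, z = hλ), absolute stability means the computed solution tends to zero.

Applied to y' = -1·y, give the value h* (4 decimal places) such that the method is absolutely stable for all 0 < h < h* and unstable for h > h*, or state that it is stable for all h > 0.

interval (−∞, 0). Any h>0 works for λ=-1.

With y'=λy (z=hλ):
  y_{n+1} = y_n + z·[3/8·y_n + 5/8·y_{n+1}] ⇒ (1 − 5/8z)y_{n+1} = (1 + 3/8z)y_n
  so R(z) = (1 + 3/8z)/(1 − 5/8z).

Boundary: |R(x)|=1, x<0.
x=-1.36: |R|=0.2649
x=-2: |R|=0.1111
x=-10: |R|=0.3793
x=-100: |R|=0.5748
θ=5/8≥1/2 ⇒ |1+3/8x|<|1−5/8x| ∀x<0 ⇒ stable on all of ℝ⁻.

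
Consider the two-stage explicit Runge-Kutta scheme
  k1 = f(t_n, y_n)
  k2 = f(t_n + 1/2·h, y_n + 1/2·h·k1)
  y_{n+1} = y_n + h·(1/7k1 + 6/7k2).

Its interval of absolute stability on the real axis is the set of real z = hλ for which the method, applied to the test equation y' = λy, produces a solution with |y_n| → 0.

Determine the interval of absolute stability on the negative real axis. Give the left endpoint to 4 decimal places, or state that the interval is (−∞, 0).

z∈(-2.3333,0).

With y'=λy (z=hλ):
  k1=λy_n ⇒ h·k1=z·y_n;  k2=λ(1+1/2z)y_n ⇒ h·k2=z(1+1/2z)y_n
  y_{n+1}/y_n = 1 + 1/7z + 6/7z(1+1/2z) = 1 + z + 3/7z²
  Hence R(z) = 1 + z + 3/7z².

Solve |R(x)|<1 on ℝ⁻.
x=-0.72: |R|=0.5022
R=1: x+3/7x²=0 ⇒ x=−7/3=-2.3333; min R=1−1/(4·3/7)=0.4167>−1
Confirm numerically:
  x=-1.623: |R|=0.50591 <1
  x=-1.202: |R|=0.41720 <1
  x=-1.163: |R|=0.41667 <1
  x=-0.977: |R|=0.43208 <1
  x=-2.816: |R|=1.58251 >1
  x=-2.766: |R|=1.51290 >1
So |R|<1 on (-2.3333, 0).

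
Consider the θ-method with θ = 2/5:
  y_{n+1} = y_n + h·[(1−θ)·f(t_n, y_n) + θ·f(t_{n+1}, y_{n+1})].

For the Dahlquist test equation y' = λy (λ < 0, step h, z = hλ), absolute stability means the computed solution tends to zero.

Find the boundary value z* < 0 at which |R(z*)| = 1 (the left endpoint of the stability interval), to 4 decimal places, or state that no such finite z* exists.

On y'=λy, z=hλ:
  y_{n+1} = y_n + z·[3/5·y_n + 2/5·y_{n+1}] ⇒ (1 − 2/5z)y_{n+1} = (1 + 3/5z)y_n
  ⇒ R(z) = (1 + 3/5z)/(1 − 2/5z).

Solve |R(x)|<1 on ℝ⁻.
x=-1.16: |R|=0.2077
R=−1: 1+3/5x = −1+2/5x ⇒ -1/5x=2 ⇒ x=2/(-1/5)=-10.0000
Confirm numerically:
  x=-9.276: |R|=0.96926 <1
  x=-7.857: |R|=0.89654 <1
  x=-4.775: |R|=0.64089 <1
  x=-10.549: |R|=1.02104 >1
  x=-10.328: |R|=1.01278 >1
Stable set (-10.0000, 0).

z* = -10.0000.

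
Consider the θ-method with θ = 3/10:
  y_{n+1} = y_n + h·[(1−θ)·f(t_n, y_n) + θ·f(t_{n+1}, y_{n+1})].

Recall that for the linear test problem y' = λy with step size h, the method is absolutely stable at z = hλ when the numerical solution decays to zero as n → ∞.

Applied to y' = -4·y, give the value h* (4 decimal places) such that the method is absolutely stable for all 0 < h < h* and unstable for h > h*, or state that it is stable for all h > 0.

(-5.0000,0); λ=-4 ⇒ h* = (5)/4 = 1.2500.

With y'=λy (z=hλ):
  y_{n+1} = y_n + z·[7/10·y_n + 3/10·y_{n+1}] ⇒ (1 − 3/10z)y_{n+1} = (1 + 7/10z)y_n
  Hence R(z) = (1 + 7/10z)/(1 − 3/10z).

Need |R(x)|<1, x<0.
x=-0.44: |R|=0.6113
R=−1: 1+7/10x = −1+3/10x ⇒ -2/5x=2 ⇒ x=2/(-2/5)=-5.0000
Confirm numerically:
  x=-4.342: |R|=0.88569 <1
  x=-2.973: |R|=0.57144 <1
  x=-2.950: |R|=0.56499 <1
  x=-2.488: |R|=0.42464 <1
  x=-5.503: |R|=1.07590 >1
  x=-5.097: |R|=1.01534 >1
Stable set (-5.0000, 0).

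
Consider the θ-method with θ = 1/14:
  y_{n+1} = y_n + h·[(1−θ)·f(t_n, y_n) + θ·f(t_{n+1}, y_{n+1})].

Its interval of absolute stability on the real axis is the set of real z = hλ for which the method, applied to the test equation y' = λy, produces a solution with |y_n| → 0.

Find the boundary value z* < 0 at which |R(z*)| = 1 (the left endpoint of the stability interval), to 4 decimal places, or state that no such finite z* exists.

Set f=λy, z=hλ:
  y_{n+1} = y_n + z·[13/14·y_n + 1/14·y_{n+1}] ⇒ (1 − 1/14z)y_{n+1} = (1 + 13/14z)y_n
  ⇒ R(z) = (1 + 13/14z)/(1 − 1/14z).

Need |R(x)|<1, x<0.
x=-1.59: |R|=0.4278
R=−1: 1+13/14x = −1+1/14x ⇒ -6/7x=2 ⇒ x=2/(-6/7)=-2.3333
Confirm numerically:
  x=-2.033: |R|=0.77521 <1
  x=-1.544: |R|=0.39063 <1
  x=-1.211: |R|=0.11459 <1
  x=-2.754: |R|=1.30130 >1
  x=-2.414: |R|=1.05897 >1
  x=-2.403: |R|=1.05097 >1
So |R|<1 on (-2.3333, 0).

z* = -2.3333.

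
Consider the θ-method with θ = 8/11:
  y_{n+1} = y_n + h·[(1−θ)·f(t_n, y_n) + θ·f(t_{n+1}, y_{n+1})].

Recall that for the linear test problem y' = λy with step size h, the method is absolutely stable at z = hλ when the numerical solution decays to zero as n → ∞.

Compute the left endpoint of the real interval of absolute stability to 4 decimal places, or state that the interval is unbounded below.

With y'=λy (z=hλ):
  y_{n+1} = y_n + z·[3/11·y_n + 8/11·y_{n+1}] ⇒ (1 − 8/11z)y_{n+1} = (1 + 3/11z)y_n
  ⇒ R(z) = (1 + 3/11z)/(1 − 8/11z).

Find x<0 with |R(x)|<1.
x=-1.21: |R|=0.3564
x=-2: |R|=0.1852
x=-10: |R|=0.2088
x=-100: |R|=0.3564
θ=8/11≥1/2 ⇒ |1+3/11x|<|1−8/11x| ∀x<0 ⇒ interval (−∞,0).

(−∞, 0) — no finite endpoint.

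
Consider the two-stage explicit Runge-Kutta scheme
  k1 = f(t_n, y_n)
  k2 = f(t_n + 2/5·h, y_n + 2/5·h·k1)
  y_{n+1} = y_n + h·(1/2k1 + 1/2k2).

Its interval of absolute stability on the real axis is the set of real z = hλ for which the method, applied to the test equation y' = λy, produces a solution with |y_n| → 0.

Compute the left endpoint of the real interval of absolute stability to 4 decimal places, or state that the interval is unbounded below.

z* = -5.0000.

On y'=λy, z=hλ:
  k1=λy_n ⇒ h·k1=z·y_n;  k2=λ(1+2/5z)y_n ⇒ h·k2=z(1+2/5z)y_n
  y_{n+1}/y_n = 1 + 1/2z + 1/2z(1+2/5z) = 1 + z + 1/5z²
  ⇒ R(z) = 1 + z + 1/5z².

Find x<0 with |R(x)|<1.
x=-0.78: |R|=0.3417
R=1: x+1/5x²=0 ⇒ x=−5=-5.0000; min R=1−1/(4·1/5)=-0.2500>−1
Confirm numerically:
  x=-4.487: |R|=0.53963 <1
  x=-3.186: |R|=0.15588 <1
  x=-2.667: |R|=0.24442 <1
  x=-2.642: |R|=0.24597 <1
  x=-5.482: |R|=1.52846 >1
  x=-5.270: |R|=1.28458 >1
So |R|<1 on (-5.0000, 0).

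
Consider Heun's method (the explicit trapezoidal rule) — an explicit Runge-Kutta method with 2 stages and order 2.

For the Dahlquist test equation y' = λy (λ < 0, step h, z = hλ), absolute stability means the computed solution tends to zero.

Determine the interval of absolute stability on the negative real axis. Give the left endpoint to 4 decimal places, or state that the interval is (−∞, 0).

z∈(-2.0000,0).

Test eqn y'=λy, z=hλ:
  order 2, 2-stage ⇒ R(z)=1+z+z^2/2
  (e.g. R(-1.07)=0.50245, |R|=0.50245)

Need |R(x)|<1, x<0.
x=-1.07: |R|=0.5025
|R(-1.79)|=0.8121 |R(-1.34)|=0.5578 |R(-1.19)|=0.5181
Bisect:
  x_lo=-2.5759 |R|=1.7417  x_hi=-0.3762 |R|=0.6946
  mid=-1.47604 |R|=0.61331 →hi
  mid=-2.02596 |R|=1.02630 →lo
  mid=-1.75100 |R|=0.78200 →hi
  mid=-1.88848 |R|=0.89470 →hi
  mid=-1.95722 |R|=0.95813 →hi
  mid=-1.99159 |R|=0.99162 →hi
  mid=-2.00877 |R|=1.00881 →lo
  ...
  [-2.00005,-1.99991] ⇒ x*=-2.0000
So |R|<1 on (-2.0000, 0).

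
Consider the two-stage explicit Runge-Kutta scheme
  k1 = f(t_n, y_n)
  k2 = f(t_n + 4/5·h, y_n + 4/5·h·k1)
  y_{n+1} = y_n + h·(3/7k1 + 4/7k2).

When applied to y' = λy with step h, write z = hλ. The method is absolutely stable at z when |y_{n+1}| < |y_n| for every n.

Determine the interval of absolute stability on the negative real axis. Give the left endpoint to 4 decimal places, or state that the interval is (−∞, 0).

(-2.1875, 0).

Set f=λy, z=hλ:
  k1=λy_n ⇒ h·k1=z·y_n;  k2=λ(1+4/5z)y_n ⇒ h·k2=z(1+4/5z)y_n
  y_{n+1}/y_n = 1 + 3/7z + 4/7z(1+4/5z) = 1 + z + 16/35z²
  R(z) = 1 + z + 16/35z².

Find x<0 with |R(x)|<1.
x=-0.87: |R|=0.4760
R=1: x+16/35x²=0 ⇒ x=−35/16=-2.1875; min R=1−1/(4·16/35)=0.4531>−1
Confirm numerically:
  x=-2.035: |R|=0.85813 <1
  x=-1.486: |R|=0.52346 <1
  x=-1.384: |R|=0.49164 <1
  x=-2.666: |R|=1.58317 >1
  x=-2.484: |R|=1.33669 >1
  x=-2.431: |R|=1.27061 >1
Interval (-2.1875, 0).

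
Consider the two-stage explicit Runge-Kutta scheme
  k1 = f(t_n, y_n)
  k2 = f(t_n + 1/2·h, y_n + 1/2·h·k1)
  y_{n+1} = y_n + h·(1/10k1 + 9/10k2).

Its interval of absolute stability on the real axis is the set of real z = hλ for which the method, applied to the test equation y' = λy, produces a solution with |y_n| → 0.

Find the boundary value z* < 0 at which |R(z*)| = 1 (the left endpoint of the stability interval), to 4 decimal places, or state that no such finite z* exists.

On y'=λy, z=hλ:
  k1=λy_n ⇒ h·k1=z·y_n;  k2=λ(1+1/2z)y_n ⇒ h·k2=z(1+1/2z)y_n
  y_{n+1}/y_n = 1 + 1/10z + 9/10z(1+1/2z) = 1 + z + 9/20z²
  so R(z) = 1 + z + 9/20z².

Boundary: |R(x)|=1, x<0.
x=-1.22: |R|=0.4498
R=1: x+9/20x²=0 ⇒ x=−20/9=-2.2222; min R=1−1/(4·9/20)=0.4444>−1
Confirm numerically:
  x=-1.309: |R|=0.46207 <1
  x=-1.263: |R|=0.45483 <1
  x=-1.082: |R|=0.44483 <1
  x=-1.040: |R|=0.44672 <1
  x=-2.730: |R|=1.62380 >1
  x=-2.366: |R|=1.15308 >1
Stable set (-2.2222, 0).

left endpoint -2.2222.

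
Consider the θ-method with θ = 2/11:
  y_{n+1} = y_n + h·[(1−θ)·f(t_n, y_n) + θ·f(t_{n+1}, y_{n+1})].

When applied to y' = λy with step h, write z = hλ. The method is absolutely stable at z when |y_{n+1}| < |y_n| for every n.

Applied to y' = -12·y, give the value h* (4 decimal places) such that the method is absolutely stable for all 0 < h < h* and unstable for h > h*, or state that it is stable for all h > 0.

(-3.1429,0); λ=-12 ⇒ h* = (22/7)/12 = 0.2619.

On y'=λy, z=hλ:
  y_{n+1} = y_n + z·[9/11·y_n + 2/11·y_{n+1}] ⇒ (1 − 2/11z)y_{n+1} = (1 + 9/11z)y_n
  Hence R(z) = (1 + 9/11z)/(1 − 2/11z).

Need |R(x)|<1, x<0.
x=-0.71: |R|=0.3712
R=−1: 1+9/11x = −1+2/11x ⇒ -7/11x=2 ⇒ x=2/(-7/11)=-3.1429
Confirm numerically:
  x=-2.140: |R|=0.54058 <1
  x=-1.326: |R|=0.06841 <1
  x=-1.271: |R|=0.03242 <1
  x=-3.340: |R|=1.07805 >1
  x=-3.239: |R|=1.03851 >1
  x=-3.210: |R|=1.02698 >1
Stable set (-3.1429, 0).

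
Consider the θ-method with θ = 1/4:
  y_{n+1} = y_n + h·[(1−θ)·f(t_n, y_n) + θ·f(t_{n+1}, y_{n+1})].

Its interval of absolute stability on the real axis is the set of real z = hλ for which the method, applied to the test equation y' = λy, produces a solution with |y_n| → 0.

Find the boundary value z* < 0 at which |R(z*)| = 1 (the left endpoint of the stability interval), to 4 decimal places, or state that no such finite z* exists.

On y'=λy, z=hλ:
  y_{n+1} = y_n + z·[3/4·y_n + 1/4·y_{n+1}] ⇒ (1 − 1/4z)y_{n+1} = (1 + 3/4z)y_n
  R(z) = (1 + 3/4z)/(1 − 1/4z).

Boundary: |R(x)|=1, x<0.
x=-0.51: |R|=0.5477
R=−1: 1+3/4x = −1+1/4x ⇒ -1/2x=2 ⇒ x=2/(-1/2)=-4.0000
Confirm numerically:
  x=-3.824: |R|=0.95501 <1
  x=-3.087: |R|=0.74235 <1
  x=-2.882: |R|=0.67509 <1
  x=-2.668: |R|=0.60048 <1
  x=-4.121: |R|=1.02980 >1
  x=-4.111: |R|=1.02737 >1
Stable set (-4.0000, 0).

left endpoint -4.0000.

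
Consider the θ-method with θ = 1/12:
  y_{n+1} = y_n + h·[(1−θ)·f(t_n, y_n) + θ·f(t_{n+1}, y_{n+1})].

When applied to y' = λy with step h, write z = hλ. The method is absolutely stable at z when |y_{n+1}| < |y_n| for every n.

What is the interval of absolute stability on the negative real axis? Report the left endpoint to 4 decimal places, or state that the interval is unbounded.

(-2.4000, 0).

With y'=λy (z=hλ):
  y_{n+1} = y_n + z·[11/12·y_n + 1/12·y_{n+1}] ⇒ (1 − 1/12z)y_{n+1} = (1 + 11/12z)y_n
  ⇒ R(z) = (1 + 11/12z)/(1 − 1/12z).

Solve |R(x)|<1 on ℝ⁻.
x=-0.45: |R|=0.5663
R=−1: 1+11/12x = −1+1/12x ⇒ -5/6x=2 ⇒ x=2/(-5/6)=-2.4000
Confirm numerically:
  x=-1.645: |R|=0.44668 <1
  x=-1.572: |R|=0.38992 <1
  x=-1.366: |R|=0.22640 <1
  x=-1.047: |R|=0.03702 <1
  x=-2.860: |R|=1.30956 >1
  x=-2.840: |R|=1.29650 >1
  x=-2.560: |R|=1.10989 >1
Stable set (-2.4000, 0).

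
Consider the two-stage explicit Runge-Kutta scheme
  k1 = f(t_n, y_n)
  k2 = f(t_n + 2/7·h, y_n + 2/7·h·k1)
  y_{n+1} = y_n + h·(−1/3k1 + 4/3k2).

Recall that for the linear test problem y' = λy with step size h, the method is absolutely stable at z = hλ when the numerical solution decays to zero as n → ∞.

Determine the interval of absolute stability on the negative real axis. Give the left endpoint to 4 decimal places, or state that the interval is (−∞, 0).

Set f=λy, z=hλ:
  k1=λy_n ⇒ h·k1=z·y_n;  k2=λ(1+2/7z)y_n ⇒ h·k2=z(1+2/7z)y_n
  y_{n+1}/y_n = 1 − 1/3z + 4/3z(1+2/7z) = 1 + z + 8/21z²
  so R(z) = 1 + z + 8/21z².

Find x<0 with |R(x)|<1.
x=-0.44: |R|=0.6338
R=1: x+8/21x²=0 ⇒ x=−21/8=-2.6250; min R=1−1/(4·8/21)=0.3438>−1
Confirm numerically:
  x=-2.367: |R|=0.76736 <1
  x=-2.148: |R|=0.60968 <1
  x=-2.010: |R|=0.52909 <1
  x=-3.088: |R|=1.54466 >1
  x=-2.947: |R|=1.36150 >1
Stable set (-2.6250, 0).

(-2.6250, 0).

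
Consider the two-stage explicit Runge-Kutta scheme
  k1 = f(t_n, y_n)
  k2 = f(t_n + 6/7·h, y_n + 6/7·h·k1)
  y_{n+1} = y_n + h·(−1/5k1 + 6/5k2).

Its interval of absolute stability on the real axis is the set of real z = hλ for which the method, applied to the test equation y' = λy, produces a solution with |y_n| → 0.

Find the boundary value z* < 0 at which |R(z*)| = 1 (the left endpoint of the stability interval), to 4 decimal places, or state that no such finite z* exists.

With y'=λy (z=hλ):
  k1=λy_n ⇒ h·k1=z·y_n;  k2=λ(1+6/7z)y_n ⇒ h·k2=z(1+6/7z)y_n
  y_{n+1}/y_n = 1 − 1/5z + 6/5z(1+6/7z) = 1 + z + 36/35z²
  so R(z) = 1 + z + 36/35z².

Solve |R(x)|<1 on ℝ⁻.
x=-1.15: |R|=1.2103
R=1: x+36/35x²=0 ⇒ x=−35/36=-0.9722; min R=1−1/(4·36/35)=0.7569>−1
Confirm numerically:
  x=-0.785: |R|=0.84883 <1
  x=-0.518: |R|=0.75799 <1
  x=-0.468: |R|=0.75728 <1
  x=-1.194: |R|=1.27237 >1
  x=-1.046: |R|=1.07938 >1
So |R|<1 on (-0.9722, 0).

left endpoint -0.9722.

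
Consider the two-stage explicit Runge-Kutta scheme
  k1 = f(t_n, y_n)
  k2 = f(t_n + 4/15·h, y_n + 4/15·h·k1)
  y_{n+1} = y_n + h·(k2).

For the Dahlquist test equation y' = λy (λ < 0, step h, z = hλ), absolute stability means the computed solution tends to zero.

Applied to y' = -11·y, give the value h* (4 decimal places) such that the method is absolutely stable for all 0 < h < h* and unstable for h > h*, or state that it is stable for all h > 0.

On y'=λy, z=hλ:
  k1=λy_n ⇒ h·k1=z·y_n;  k2=λ(1+4/15z)y_n ⇒ h·k2=z(1+4/15z)y_n
  y_{n+1}/y_n = 1 + z(1+4/15z) = 1 + z + 4/15z²
  so R(z) = 1 + z + 4/15z².

Need |R(x)|<1, x<0.
x=-1.45: |R|=0.1107
R=1: x+4/15x²=0 ⇒ x=−15/4=-3.7500; min R=1−1/(4·4/15)=0.0625>−1
Confirm numerically:
  x=-3.590: |R|=0.84683 <1
  x=-3.464: |R|=0.73581 <1
  x=-2.401: |R|=0.13628 <1
  x=-4.018: |R|=1.28715 >1
  x=-4.000: |R|=1.26667 >1
  x=-3.940: |R|=1.19963 >1
So |R|<1 on (-3.7500, 0).

(-3.7500,0); λ=-11 ⇒ h* = (15/4)/11 = 0.3409.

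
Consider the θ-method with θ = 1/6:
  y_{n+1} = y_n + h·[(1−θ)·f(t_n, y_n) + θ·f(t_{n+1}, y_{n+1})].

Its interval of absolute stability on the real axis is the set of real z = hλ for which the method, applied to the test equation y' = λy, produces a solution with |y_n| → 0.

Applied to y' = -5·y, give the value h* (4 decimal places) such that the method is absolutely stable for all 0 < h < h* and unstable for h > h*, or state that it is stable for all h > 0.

(-3.0000,0); λ=-5 ⇒ h* = (3)/5 = 0.6000.

Test eqn y'=λy, z=hλ:
  y_{n+1} = y_n + z·[5/6·y_n + 1/6·y_{n+1}] ⇒ (1 − 1/6z)y_{n+1} = (1 + 5/6z)y_n
  ⇒ R(z) = (1 + 5/6z)/(1 − 1/6z).

Solve |R(x)|<1 on ℝ⁻.
x=-0.51: |R|=0.5300
R=−1: 1+5/6x = −1+1/6x ⇒ -2/3x=2 ⇒ x=2/(-2/3)=-3.0000
Confirm numerically:
  x=-2.331: |R|=0.67879 <1
  x=-1.977: |R|=0.48703 <1
  x=-1.841: |R|=0.40875 <1
  x=-3.564: |R|=1.23588 >1
  x=-3.128: |R|=1.05609 >1
Interval (-3.0000, 0).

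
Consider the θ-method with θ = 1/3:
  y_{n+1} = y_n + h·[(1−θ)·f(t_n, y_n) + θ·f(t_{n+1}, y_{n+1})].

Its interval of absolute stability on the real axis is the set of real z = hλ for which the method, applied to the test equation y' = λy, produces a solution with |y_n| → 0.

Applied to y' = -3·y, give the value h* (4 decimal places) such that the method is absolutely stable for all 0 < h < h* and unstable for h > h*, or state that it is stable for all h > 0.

(-6.0000,0); λ=-3 ⇒ h* = (6)/3 = 2.0000.

With y'=λy (z=hλ):
  y_{n+1} = y_n + z·[2/3·y_n + 1/3·y_{n+1}] ⇒ (1 − 1/3z)y_{n+1} = (1 + 2/3z)y_n
  R(z) = (1 + 2/3z)/(1 − 1/3z).

Need |R(x)|<1, x<0.
x=-0.54: |R|=0.5424
R=−1: 1+2/3x = −1+1/3x ⇒ -1/3x=2 ⇒ x=2/(-1/3)=-6.0000
Confirm numerically:
  x=-5.473: |R|=0.93780 <1
  x=-4.607: |R|=0.81688 <1
  x=-2.915: |R|=0.47844 <1
  x=-2.779: |R|=0.44264 <1
  x=-6.394: |R|=1.04194 >1
  x=-6.301: |R|=1.03236 >1
Stable set (-6.0000, 0).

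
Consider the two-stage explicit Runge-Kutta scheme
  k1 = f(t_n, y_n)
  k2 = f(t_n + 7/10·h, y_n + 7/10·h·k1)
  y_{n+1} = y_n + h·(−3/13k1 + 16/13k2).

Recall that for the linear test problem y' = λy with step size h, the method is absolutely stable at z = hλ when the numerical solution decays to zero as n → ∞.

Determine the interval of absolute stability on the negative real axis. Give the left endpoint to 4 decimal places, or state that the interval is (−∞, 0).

Set f=λy, z=hλ:
  k1=λy_n ⇒ h·k1=z·y_n;  k2=λ(1+7/10z)y_n ⇒ h·k2=z(1+7/10z)y_n
  y_{n+1}/y_n = 1 − 3/13z + 16/13z(1+7/10z) = 1 + z + 56/65z²
  so R(z) = 1 + z + 56/65z².

Boundary: |R(x)|=1, x<0.
x=-0.85: |R|=0.7725
R=1: x+56/65x²=0 ⇒ x=−65/56=-1.1607; min R=1−1/(4·56/65)=0.7098>−1
Confirm numerically:
  x=-0.869: |R|=0.78160 <1
  x=-0.804: |R|=0.75291 <1
  x=-0.614: |R|=0.71080 <1
  x=-0.529: |R|=0.71209 <1
  x=-1.748: |R|=1.88443 >1
  x=-1.534: |R|=1.49333 >1
So |R|<1 on (-1.1607, 0).

z∈(-1.1607,0).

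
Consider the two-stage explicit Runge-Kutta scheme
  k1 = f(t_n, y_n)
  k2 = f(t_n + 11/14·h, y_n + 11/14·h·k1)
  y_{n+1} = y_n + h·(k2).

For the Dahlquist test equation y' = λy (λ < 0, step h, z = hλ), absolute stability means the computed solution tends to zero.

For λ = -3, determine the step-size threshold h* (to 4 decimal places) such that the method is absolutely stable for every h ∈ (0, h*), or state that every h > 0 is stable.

With y'=λy (z=hλ):
  k1=λy_n ⇒ h·k1=z·y_n;  k2=λ(1+11/14z)y_n ⇒ h·k2=z(1+11/14z)y_n
  y_{n+1}/y_n = 1 + z(1+11/14z) = 1 + z + 11/14z²
  so R(z) = 1 + z + 11/14z².

Boundary: |R(x)|=1, x<0.
x=-0.31: |R|=0.7655
R=1: x+11/14x²=0 ⇒ x=−14/11=-1.2727; min R=1−1/(4·11/14)=0.6818>−1
Confirm numerically:
  x=-1.173: |R|=0.90809 <1
  x=-1.064: |R|=0.82550 <1
  x=-0.914: |R|=0.74238 <1
  x=-0.731: |R|=0.68886 <1
  x=-1.689: |R|=1.55242 >1
  x=-1.535: |R|=1.31632 >1
Interval (-1.2727, 0).

(-1.2727,0); λ=-3 ⇒ h* = (14/11)/3 = 0.4242.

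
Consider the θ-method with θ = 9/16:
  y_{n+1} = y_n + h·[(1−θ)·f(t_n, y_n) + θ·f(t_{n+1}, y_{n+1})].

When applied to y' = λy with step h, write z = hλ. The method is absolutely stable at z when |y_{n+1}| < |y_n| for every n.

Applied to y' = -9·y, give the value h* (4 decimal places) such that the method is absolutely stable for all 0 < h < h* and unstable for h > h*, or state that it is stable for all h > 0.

(−∞, 0) — no finite endpoint. Any h>0 works for λ=-9.

On y'=λy, z=hλ:
  y_{n+1} = y_n + z·[7/16·y_n + 9/16·y_{n+1}] ⇒ (1 − 9/16z)y_{n+1} = (1 + 7/16z)y_n
  R(z) = (1 + 7/16z)/(1 − 9/16z).

Boundary: |R(x)|=1, x<0.
x=-0.62: |R|=0.5403
x=-2: |R|=0.0588
x=-10: |R|=0.5094
x=-100: |R|=0.7467
θ=9/16≥1/2 ⇒ |1+7/16x|<|1−9/16x| ∀x<0 ⇒ interval (−∞,0).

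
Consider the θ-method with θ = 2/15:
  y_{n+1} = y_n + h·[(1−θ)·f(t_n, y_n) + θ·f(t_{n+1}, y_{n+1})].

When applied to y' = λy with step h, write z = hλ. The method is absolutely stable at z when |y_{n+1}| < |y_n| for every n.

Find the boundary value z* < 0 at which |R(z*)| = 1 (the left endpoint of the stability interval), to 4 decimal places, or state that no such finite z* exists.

Set f=λy, z=hλ:
  y_{n+1} = y_n + z·[13/15·y_n + 2/15·y_{n+1}] ⇒ (1 − 2/15z)y_{n+1} = (1 + 13/15z)y_n
  R(z) = (1 + 13/15z)/(1 − 2/15z).

Find x<0 with |R(x)|<1.
x=-0.54: |R|=0.4963
R=−1: 1+13/15x = −1+2/15x ⇒ -11/15x=2 ⇒ x=2/(-11/15)=-2.7273
Confirm numerically:
  x=-2.480: |R|=0.86373 <1
  x=-2.110: |R|=0.64672 <1
  x=-1.870: |R|=0.49680 <1
  x=-3.054: |R|=1.17027 >1
  x=-2.770: |R|=1.02288 >1
Interval (-2.7273, 0).

left endpoint -2.7273.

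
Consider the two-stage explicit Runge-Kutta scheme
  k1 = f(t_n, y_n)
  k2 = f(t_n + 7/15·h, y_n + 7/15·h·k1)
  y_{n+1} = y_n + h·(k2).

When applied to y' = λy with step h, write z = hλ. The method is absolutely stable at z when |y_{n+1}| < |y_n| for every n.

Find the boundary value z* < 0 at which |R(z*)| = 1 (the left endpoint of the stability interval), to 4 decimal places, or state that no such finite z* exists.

Test eqn y'=λy, z=hλ:
  k1=λy_n ⇒ h·k1=z·y_n;  k2=λ(1+7/15z)y_n ⇒ h·k2=z(1+7/15z)y_n
  y_{n+1}/y_n = 1 + z(1+7/15z) = 1 + z + 7/15z²
  ⇒ R(z) = 1 + z + 7/15z².

Need |R(x)|<1, x<0.
x=-0.88: |R|=0.4814
R=1: x+7/15x²=0 ⇒ x=−15/7=-2.1429; min R=1−1/(4·7/15)=0.4643>−1
Confirm numerically:
  x=-1.763: |R|=0.68748 <1
  x=-1.526: |R|=0.56072 <1
  x=-0.950: |R|=0.47117 <1
  x=-2.674: |R|=1.66280 >1
  x=-2.617: |R|=1.57905 >1
Stable set (-2.1429, 0).

z* = -2.1429.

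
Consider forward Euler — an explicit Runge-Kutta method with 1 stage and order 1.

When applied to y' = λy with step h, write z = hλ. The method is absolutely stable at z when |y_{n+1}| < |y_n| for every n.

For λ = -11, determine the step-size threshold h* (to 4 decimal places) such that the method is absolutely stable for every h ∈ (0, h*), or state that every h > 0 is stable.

(-2.0000,0); λ=-11 ⇒ h* = 0.1818.

Set f=λy, z=hλ:
  order 1, 1-stage ⇒ R(z)=1+z
  (e.g. R(-1.45)=-0.45000, |R|=0.45000)

Boundary: |R(x)|=1, x<0.
x=-1.45: |R|=0.4500
|R(-1.32)|=0.3200 |R(-1)|=0.0000 |R(-0.98)|=0.0200
Bisect:
  x_lo=-2.6769 |R|=1.6769  x_hi=-0.2444 |R|=0.7556
  mid=-1.46064 |R|=0.46064 →hi
  mid=-2.06878 |R|=1.06878 →lo
  mid=-1.76471 |R|=0.76471 →hi
  mid=-1.91675 |R|=0.91675 →hi
  mid=-1.99276 |R|=0.99276 →hi
  mid=-2.03077 |R|=1.03077 →lo
  mid=-2.01177 |R|=1.01177 →lo
  ...
  [-2.00004,-1.99989] ⇒ x*=-2.0000
Interval (-2.0000, 0).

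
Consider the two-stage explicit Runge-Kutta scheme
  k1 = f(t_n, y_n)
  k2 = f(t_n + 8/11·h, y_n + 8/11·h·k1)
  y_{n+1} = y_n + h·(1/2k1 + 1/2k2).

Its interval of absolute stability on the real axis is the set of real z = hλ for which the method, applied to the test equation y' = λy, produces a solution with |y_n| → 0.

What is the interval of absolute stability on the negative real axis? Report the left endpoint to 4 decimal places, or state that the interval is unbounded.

z∈(-2.7500,0).

Set f=λy, z=hλ:
  k1=λy_n ⇒ h·k1=z·y_n;  k2=λ(1+8/11z)y_n ⇒ h·k2=z(1+8/11z)y_n
  y_{n+1}/y_n = 1 + 1/2z + 1/2z(1+8/11z) = 1 + z + 4/11z²
  so R(z) = 1 + z + 4/11z².

Need |R(x)|<1, x<0.
x=-0.49: |R|=0.5973
R=1: x+4/11x²=0 ⇒ x=−11/4=-2.7500; min R=1−1/(4·4/11)=0.3125>−1
Confirm numerically:
  x=-2.508: |R|=0.77930 <1
  x=-2.110: |R|=0.50895 <1
  x=-1.227: |R|=0.32047 <1
  x=-1.119: |R|=0.33633 <1
  x=-3.034: |R|=1.31333 >1
  x=-2.931: |R|=1.19291 >1
  x=-2.905: |R|=1.16374 >1
Interval (-2.7500, 0).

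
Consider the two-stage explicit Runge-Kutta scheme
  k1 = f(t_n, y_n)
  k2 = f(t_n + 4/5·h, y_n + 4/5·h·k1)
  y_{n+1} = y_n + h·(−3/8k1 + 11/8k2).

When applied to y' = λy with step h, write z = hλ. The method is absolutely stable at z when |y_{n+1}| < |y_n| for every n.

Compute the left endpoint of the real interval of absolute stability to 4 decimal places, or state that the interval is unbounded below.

Set f=λy, z=hλ:
  k1=λy_n ⇒ h·k1=z·y_n;  k2=λ(1+4/5z)y_n ⇒ h·k2=z(1+4/5z)y_n
  y_{n+1}/y_n = 1 − 3/8z + 11/8z(1+4/5z) = 1 + z + 11/10z²
  R(z) = 1 + z + 11/10z².

Find x<0 with |R(x)|<1.
x=-0.76: |R|=0.8754
R=1: x+11/10x²=0 ⇒ x=−10/11=-0.9091; min R=1−1/(4·11/10)=0.7727>−1
Confirm numerically:
  x=-0.665: |R|=0.82145 <1
  x=-0.545: |R|=0.78173 <1
  x=-0.501: |R|=0.77510 <1
  x=-1.136: |R|=1.28355 >1
  x=-0.962: |R|=1.05599 >1
Stable set (-0.9091, 0).

z* = -0.9091.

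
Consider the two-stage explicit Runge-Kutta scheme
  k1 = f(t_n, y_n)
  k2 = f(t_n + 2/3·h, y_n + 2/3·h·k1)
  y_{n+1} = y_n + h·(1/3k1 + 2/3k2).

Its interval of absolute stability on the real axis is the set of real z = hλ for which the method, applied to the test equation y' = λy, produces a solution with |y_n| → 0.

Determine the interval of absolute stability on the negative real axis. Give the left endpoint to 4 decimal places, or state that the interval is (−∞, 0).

On y'=λy, z=hλ:
  k1=λy_n ⇒ h·k1=z·y_n;  k2=λ(1+2/3z)y_n ⇒ h·k2=z(1+2/3z)y_n
  y_{n+1}/y_n = 1 + 1/3z + 2/3z(1+2/3z) = 1 + z + 4/9z²
  Hence R(z) = 1 + z + 4/9z².

Boundary: |R(x)|=1, x<0.
x=-0.77: |R|=0.4935
R=1: x+4/9x²=0 ⇒ x=−9/4=-2.2500; min R=1−1/(4·4/9)=0.4375>−1
Confirm numerically:
  x=-1.730: |R|=0.60018 <1
  x=-1.627: |R|=0.54950 <1
  x=-1.325: |R|=0.45528 <1
  x=-2.644: |R|=1.46299 >1
  x=-2.601: |R|=1.40576 >1
  x=-2.470: |R|=1.24151 >1
Interval (-2.2500, 0).

(-2.2500, 0).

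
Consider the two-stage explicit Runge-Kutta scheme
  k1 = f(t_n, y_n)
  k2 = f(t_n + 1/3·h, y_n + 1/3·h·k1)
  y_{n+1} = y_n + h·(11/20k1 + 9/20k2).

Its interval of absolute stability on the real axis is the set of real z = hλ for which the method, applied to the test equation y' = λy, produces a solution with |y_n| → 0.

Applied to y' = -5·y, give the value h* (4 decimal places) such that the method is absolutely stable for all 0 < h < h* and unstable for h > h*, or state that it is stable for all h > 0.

(-6.6667,0); λ=-5 ⇒ h* = (20/3)/5 = 1.3333.

Test eqn y'=λy, z=hλ:
  k1=λy_n ⇒ h·k1=z·y_n;  k2=λ(1+1/3z)y_n ⇒ h·k2=z(1+1/3z)y_n
  y_{n+1}/y_n = 1 + 11/20z + 9/20z(1+1/3z) = 1 + z + 3/20z²
  Hence R(z) = 1 + z + 3/20z².

Need |R(x)|<1, x<0.
x=-0.84: |R|=0.2658
R=1: x+3/20x²=0 ⇒ x=−20/3=-6.6667; min R=1−1/(4·3/20)=-0.6667>−1
Confirm numerically:
  x=-6.070: |R|=0.45673 <1
  x=-5.864: |R|=0.29397 <1
  x=-5.660: |R|=0.14534 <1
  x=-3.727: |R|=0.64342 <1
  x=-6.861: |R|=1.20000 >1
  x=-6.810: |R|=1.14641 >1
Interval (-6.6667, 0).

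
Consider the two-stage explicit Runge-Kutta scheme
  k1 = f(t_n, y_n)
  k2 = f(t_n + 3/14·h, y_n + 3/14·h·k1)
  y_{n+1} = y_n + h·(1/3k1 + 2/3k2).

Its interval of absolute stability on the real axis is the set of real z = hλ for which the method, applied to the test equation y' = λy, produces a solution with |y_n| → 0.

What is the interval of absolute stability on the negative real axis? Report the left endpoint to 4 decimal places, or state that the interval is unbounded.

Test eqn y'=λy, z=hλ:
  k1=λy_n ⇒ h·k1=z·y_n;  k2=λ(1+3/14z)y_n ⇒ h·k2=z(1+3/14z)y_n
  y_{n+1}/y_n = 1 + 1/3z + 2/3z(1+3/14z) = 1 + z + 1/7z²
  ⇒ R(z) = 1 + z + 1/7z².

Boundary: |R(x)|=1, x<0.
x=-1.41: |R|=0.1260
R=1: x+1/7x²=0 ⇒ x=−7=-7.0000; min R=1−1/(4·1/7)=-0.7500>−1
Confirm numerically:
  x=-6.783: |R|=0.78973 <1
  x=-6.179: |R|=0.27529 <1
  x=-3.129: |R|=0.73034 <1
  x=-2.989: |R|=0.71270 <1
  x=-7.554: |R|=1.59785 >1
  x=-7.035: |R|=1.03517 >1
Interval (-7.0000, 0).

z∈(-7.0000,0).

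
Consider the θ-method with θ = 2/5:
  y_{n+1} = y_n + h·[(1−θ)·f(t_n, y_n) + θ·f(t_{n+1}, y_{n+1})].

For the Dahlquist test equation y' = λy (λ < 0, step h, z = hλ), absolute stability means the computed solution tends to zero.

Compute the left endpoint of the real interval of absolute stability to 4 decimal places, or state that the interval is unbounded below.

On y'=λy, z=hλ:
  y_{n+1} = y_n + z·[3/5·y_n + 2/5·y_{n+1}] ⇒ (1 − 2/5z)y_{n+1} = (1 + 3/5z)y_n
  so R(z) = (1 + 3/5z)/(1 − 2/5z).

Find x<0 with |R(x)|<1.
x=-0.81: |R|=0.3882
R=−1: 1+3/5x = −1+2/5x ⇒ -1/5x=2 ⇒ x=2/(-1/5)=-10.0000
Confirm numerically:
  x=-9.883: |R|=0.99528 <1
  x=-8.592: |R|=0.93653 <1
  x=-5.567: |R|=0.72524 <1
  x=-10.587: |R|=1.02243 >1
  x=-10.128: |R|=1.00507 >1
Interval (-10.0000, 0).

left endpoint -10.0000.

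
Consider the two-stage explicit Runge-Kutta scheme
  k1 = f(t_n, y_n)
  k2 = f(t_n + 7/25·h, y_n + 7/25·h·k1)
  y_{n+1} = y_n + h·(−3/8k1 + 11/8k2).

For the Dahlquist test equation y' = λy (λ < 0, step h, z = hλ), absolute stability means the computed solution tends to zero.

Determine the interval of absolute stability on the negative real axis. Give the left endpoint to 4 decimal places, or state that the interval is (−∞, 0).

z∈(-2.5974,0).

Set f=λy, z=hλ:
  k1=λy_n ⇒ h·k1=z·y_n;  k2=λ(1+7/25z)y_n ⇒ h·k2=z(1+7/25z)y_n
  y_{n+1}/y_n = 1 − 3/8z + 11/8z(1+7/25z) = 1 + z + 77/200z²
  so R(z) = 1 + z + 77/200z².

Need |R(x)|<1, x<0.
x=-0.58: |R|=0.5495
R=1: x+77/200x²=0 ⇒ x=−200/77=-2.5974; min R=1−1/(4·77/200)=0.3506>−1
Confirm numerically:
  x=-1.871: |R|=0.47675 <1
  x=-1.706: |R|=0.41452 <1
  x=-1.353: |R|=0.35178 <1
  x=-1.345: |R|=0.35147 <1
  x=-3.111: |R|=1.61515 >1
  x=-2.686: |R|=1.09162 >1
So |R|<1 on (-2.5974, 0).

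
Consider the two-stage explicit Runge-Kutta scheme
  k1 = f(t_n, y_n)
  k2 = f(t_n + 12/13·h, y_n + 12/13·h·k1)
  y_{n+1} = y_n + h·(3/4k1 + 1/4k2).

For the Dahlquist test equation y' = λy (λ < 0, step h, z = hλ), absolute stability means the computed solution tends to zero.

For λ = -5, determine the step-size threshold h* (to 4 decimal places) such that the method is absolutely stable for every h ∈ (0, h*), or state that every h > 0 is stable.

(-4.3333,0); λ=-5 ⇒ h* = (13/3)/5 = 0.8667.

Test eqn y'=λy, z=hλ:
  k1=λy_n ⇒ h·k1=z·y_n;  k2=λ(1+12/13z)y_n ⇒ h·k2=z(1+12/13z)y_n
  y_{n+1}/y_n = 1 + 3/4z + 1/4z(1+12/13z) = 1 + z + 3/13z²
  R(z) = 1 + z + 3/13z².

Boundary: |R(x)|=1, x<0.
x=-1.08: |R|=0.1892
R=1: x+3/13x²=0 ⇒ x=−13/3=-4.3333; min R=1−1/(4·3/13)=-0.0833>−1
Confirm numerically:
  x=-4.070: |R|=0.75267 <1
  x=-3.533: |R|=0.34748 <1
  x=-2.580: |R|=0.04391 <1
  x=-2.478: |R|=0.06097 <1
  x=-4.822: |R|=1.54377 >1
  x=-4.739: |R|=1.44364 >1
  x=-4.594: |R|=1.27635 >1
Stable set (-4.3333, 0).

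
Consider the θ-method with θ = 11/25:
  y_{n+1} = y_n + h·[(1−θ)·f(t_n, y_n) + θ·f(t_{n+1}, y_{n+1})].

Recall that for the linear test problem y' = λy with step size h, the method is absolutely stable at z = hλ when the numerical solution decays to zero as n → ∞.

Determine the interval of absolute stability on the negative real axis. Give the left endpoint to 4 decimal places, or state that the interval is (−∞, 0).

Set f=λy, z=hλ:
  y_{n+1} = y_n + z·[14/25·y_n + 11/25·y_{n+1}] ⇒ (1 − 11/25z)y_{n+1} = (1 + 14/25z)y_n
  R(z) = (1 + 14/25z)/(1 − 11/25z).

Solve |R(x)|<1 on ℝ⁻.
x=-1.27: |R|=0.1853
R=−1: 1+14/25x = −1+11/25x ⇒ -3/25x=2 ⇒ x=2/(-3/25)=-16.6667
Confirm numerically:
  x=-16.430: |R|=0.99655 <1
  x=-12.093: |R|=0.91317 <1
  x=-10.960: |R|=0.88239 <1
  x=-9.911: |R|=0.84878 <1
  x=-17.240: |R|=1.00801 >1
  x=-17.164: |R|=1.00698 >1
  x=-17.001: |R|=1.00473 >1
Interval (-16.6667, 0).

(-16.6667, 0).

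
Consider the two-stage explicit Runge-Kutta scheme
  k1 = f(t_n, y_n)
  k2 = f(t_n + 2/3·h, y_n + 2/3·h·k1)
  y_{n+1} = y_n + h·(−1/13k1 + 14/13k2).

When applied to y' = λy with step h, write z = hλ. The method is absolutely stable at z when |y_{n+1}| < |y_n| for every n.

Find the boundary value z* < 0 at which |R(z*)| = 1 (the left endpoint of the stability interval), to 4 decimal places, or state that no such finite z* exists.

Set f=λy, z=hλ:
  k1=λy_n ⇒ h·k1=z·y_n;  k2=λ(1+2/3z)y_n ⇒ h·k2=z(1+2/3z)y_n
  y_{n+1}/y_n = 1 − 1/13z + 14/13z(1+2/3z) = 1 + z + 28/39z²
  Hence R(z) = 1 + z + 28/39z².

Need |R(x)|<1, x<0.
x=-1.44: |R|=1.0487
R=1: x+28/39x²=0 ⇒ x=−39/28=-1.3929; min R=1−1/(4·28/39)=0.6518>−1
Confirm numerically:
  x=-1.226: |R|=0.85313 <1
  x=-1.015: |R|=0.72465 <1
  x=-0.920: |R|=0.68767 <1
  x=-0.803: |R|=0.65994 <1
  x=-1.921: |R|=1.72840 >1
  x=-1.640: |R|=1.29099 >1
Interval (-1.3929, 0).

z* = -1.3929.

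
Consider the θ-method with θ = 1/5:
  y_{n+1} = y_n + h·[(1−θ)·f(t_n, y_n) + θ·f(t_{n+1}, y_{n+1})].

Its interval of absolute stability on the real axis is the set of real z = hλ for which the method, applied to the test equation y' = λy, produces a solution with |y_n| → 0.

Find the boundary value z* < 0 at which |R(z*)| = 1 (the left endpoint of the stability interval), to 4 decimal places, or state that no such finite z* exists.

left endpoint -3.3333.

With y'=λy (z=hλ):
  y_{n+1} = y_n + z·[4/5·y_n + 1/5·y_{n+1}] ⇒ (1 − 1/5z)y_{n+1} = (1 + 4/5z)y_n
  R(z) = (1 + 4/5z)/(1 − 1/5z).

Solve |R(x)|<1 on ℝ⁻.
x=-1.72: |R|=0.2798
R=−1: 1+4/5x = −1+1/5x ⇒ -3/5x=2 ⇒ x=2/(-3/5)=-3.3333
Confirm numerically:
  x=-3.088: |R|=0.90900 <1
  x=-2.694: |R|=0.75071 <1
  x=-2.245: |R|=0.54934 <1
  x=-3.665: |R|=1.11483 >1
  x=-3.363: |R|=1.01064 >1
Interval (-3.3333, 0).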